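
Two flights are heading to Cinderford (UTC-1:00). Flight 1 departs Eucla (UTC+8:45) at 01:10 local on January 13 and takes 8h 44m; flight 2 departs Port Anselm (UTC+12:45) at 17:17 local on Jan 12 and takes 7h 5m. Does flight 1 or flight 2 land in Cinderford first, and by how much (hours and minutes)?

the second, by 13 hours 32 minutes

Flight 1 in UTC: 01:10 − 8:45 = 16:25 on Jan 12.
+8 hours and 44 minutes → arrive 01:09 UTC on Jan 13.
Flight 2 in UTC: 17:17 − 12:45 = 04:32 on Jan 12.
+7 hours 5 minutes → arrive 11:37 UTC on Jan 12.
Flight 2 lands earlier by 13 hours 32 minutes.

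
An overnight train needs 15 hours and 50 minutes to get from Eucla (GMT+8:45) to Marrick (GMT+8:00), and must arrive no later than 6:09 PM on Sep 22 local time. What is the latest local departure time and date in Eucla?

3:04 AM on September 22

Target arrival in UTC: 6:09 PM − 8:00 = 10:09 AM on Sep 22.
Subtract 15 hours 50 minutes → departure 6:19 PM UTC on Sep 21.
Eucla is UTC+8:45: 6:19 PM + 8:45 = 3:04 AM on Sep 22.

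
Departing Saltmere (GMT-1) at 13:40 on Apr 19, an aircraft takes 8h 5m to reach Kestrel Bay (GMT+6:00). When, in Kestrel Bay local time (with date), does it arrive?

04:45 on April 20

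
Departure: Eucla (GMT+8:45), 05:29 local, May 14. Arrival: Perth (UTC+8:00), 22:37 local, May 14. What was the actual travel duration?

17 hours 53 minutes

Departure in UTC: 05:29 − 8:45 = 20:44 on May 13.
Arrival in UTC: 22:37 − 8:00 = 14:37 on May 14.
Elapsed = 14:37 − 20:44 (+1 day) = 17 hours 53 minutes.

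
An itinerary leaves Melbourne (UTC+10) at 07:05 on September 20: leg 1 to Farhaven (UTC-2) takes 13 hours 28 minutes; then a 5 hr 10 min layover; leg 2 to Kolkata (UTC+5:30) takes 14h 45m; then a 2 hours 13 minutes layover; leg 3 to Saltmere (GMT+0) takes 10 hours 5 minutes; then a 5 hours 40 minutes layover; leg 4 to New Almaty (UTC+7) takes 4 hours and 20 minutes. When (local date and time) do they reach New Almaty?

Convert departure to UTC: 07:05 − 10:00 = 21:05 UTC on Sep 19.
Add 13 hours and 28 minutes leg 1 → 10:33 UTC (Sep 20).
Add 5 hours and 10 minutes layover in Farhaven → 15:43 UTC.
Add 14 hours and 45 minutes leg 2 → 06:28 UTC (Sep 21).
Add 2 hours and 13 minutes layover in Kolkata → 08:41 UTC.
Add 10 hours 5 minutes leg 3 → 18:46 UTC.
Add 5 hours and 40 minutes layover in Saltmere → 00:26 UTC (Sep 22).
Add 4 hours 20 minutes leg 4 → 04:46 UTC.
New Almaty is UTC+7:00, so local arrival = 04:46 + 7:00 = 11:46 on Sep 22.

11:46 on Sep 22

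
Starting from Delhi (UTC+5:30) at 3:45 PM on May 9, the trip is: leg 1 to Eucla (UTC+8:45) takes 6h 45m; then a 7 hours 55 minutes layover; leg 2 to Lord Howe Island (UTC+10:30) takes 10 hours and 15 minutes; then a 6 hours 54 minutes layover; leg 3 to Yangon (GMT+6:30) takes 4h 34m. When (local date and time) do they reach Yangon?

5:08 AM on May 11

Convert departure to UTC: 3:45 PM − 5:30 = 10:15 AM UTC on May 9.
Add 6 hours 45 minutes leg 1 → 5:00 PM UTC.
Add 7 hours 55 minutes layover in Eucla → 12:55 AM UTC (May 10).
Add 10 hours 15 minutes leg 2 → 11:10 AM UTC.
Add 6 hours 54 minutes layover in Lord Howe Island → 6:04 PM UTC.
Add 4 hours 34 minutes leg 3 → 10:38 PM UTC.
Yangon is UTC+6:30, so local arrival = 10:38 PM + 6:30 = 5:08 AM on May 11.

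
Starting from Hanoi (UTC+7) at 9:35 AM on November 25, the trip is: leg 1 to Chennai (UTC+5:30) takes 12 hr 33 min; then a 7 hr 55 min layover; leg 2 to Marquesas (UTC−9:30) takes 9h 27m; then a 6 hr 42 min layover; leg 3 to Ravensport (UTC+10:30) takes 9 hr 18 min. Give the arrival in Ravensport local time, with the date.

11:00 AM on November 27

Convert departure to UTC: 9:35 AM − 7:00 = 2:35 AM UTC on Nov 25.
Add 12 hours 33 minutes leg 1 → 3:08 PM UTC.
Add 7 hours and 55 minutes layover in Chennai → 11:03 PM UTC.
Add 9 hours 27 minutes leg 2 → 8:30 AM UTC (Nov 26).
Add 6 hours and 42 minutes layover in Marquesas → 3:12 PM UTC.
Add 9 hours 18 minutes leg 3 → 12:30 AM UTC (Nov 27).
Ravensport is UTC+10:30, so local arrival = 12:30 AM + 10:30 = 11:00 AM on Nov 27.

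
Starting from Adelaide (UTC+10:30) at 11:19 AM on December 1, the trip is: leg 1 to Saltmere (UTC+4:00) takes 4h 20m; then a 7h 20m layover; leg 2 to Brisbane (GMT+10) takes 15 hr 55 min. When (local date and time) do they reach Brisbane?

2:24 PM on Dec 2

Convert departure to UTC: 11:19 AM − 10:30 = 12:49 AM UTC on Dec 1.
Add 4 hours and 20 minutes leg 1 → 5:09 AM UTC.
Add 7 hours and 20 minutes layover in Saltmere → 12:29 PM UTC.
Add 15 hours 55 minutes leg 2 → 4:24 AM UTC (Dec 2).
Brisbane is UTC+10:00, so local arrival = 4:24 AM + 10:00 = 2:24 PM on Dec 2.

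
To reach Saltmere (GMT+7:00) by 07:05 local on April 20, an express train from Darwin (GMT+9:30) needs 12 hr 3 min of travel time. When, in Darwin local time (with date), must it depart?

Target arrival in UTC: 07:05 − 7:00 = 00:05 on Apr 20.
Subtract 12 hours 3 minutes → departure 12:02 UTC on Apr 19.
Darwin is UTC+9:30: 12:02 + 9:30 = 21:32 on Apr 19.

21:32 on Apr 19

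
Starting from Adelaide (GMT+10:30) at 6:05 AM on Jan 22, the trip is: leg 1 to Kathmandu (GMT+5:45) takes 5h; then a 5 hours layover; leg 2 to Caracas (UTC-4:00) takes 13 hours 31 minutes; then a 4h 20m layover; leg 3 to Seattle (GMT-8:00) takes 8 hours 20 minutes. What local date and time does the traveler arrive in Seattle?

Convert departure to UTC: 6:05 AM − 10:30 = 7:35 PM UTC on Jan 21.
Add 5 hours leg 1 → 12:35 AM UTC (Jan 22).
Add 5 hours layover in Kathmandu → 5:35 AM UTC.
Add 13 hours 31 minutes leg 2 → 7:06 PM UTC.
Add 4 hours and 20 minutes layover in Caracas → 11:26 PM UTC.
Add 8 hours and 20 minutes leg 3 → 7:46 AM UTC (Jan 23).
Seattle is UTC−8:00, so local arrival = 7:46 AM − 8:00 = 11:46 PM on Jan 22.

11:46 PM on January 22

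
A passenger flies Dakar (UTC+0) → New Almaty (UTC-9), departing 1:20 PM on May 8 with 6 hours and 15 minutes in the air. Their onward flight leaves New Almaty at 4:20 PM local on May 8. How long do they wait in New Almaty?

Dakar is at UTC+0, so departure is already 1:20 PM UTC on May 8.
Add 6 hours and 15 minutes flight time → 7:35 PM UTC.
New Almaty is UTC−9:00, so local arrival = 7:35 PM − 9:00 = 10:35 AM on May 8.
Layover = 4:20 PM − 10:35 AM = 5 hours 45 minutes.

5 hours 45 minutes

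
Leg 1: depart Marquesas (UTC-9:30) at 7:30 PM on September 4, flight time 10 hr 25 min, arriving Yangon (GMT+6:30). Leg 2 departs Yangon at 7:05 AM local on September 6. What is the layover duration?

Convert departure to UTC: 7:30 PM + 9:30 = 5:00 AM UTC on Sep 5.
Add 10 hours and 25 minutes flight time → 3:25 PM UTC.
Yangon is UTC+6:30, so local arrival = 3:25 PM + 6:30 = 9:55 PM on Sep 5.
Layover = 7:05 AM − 9:55 PM (+1 day) = 9 hours 10 minutes.

9 hours 10 minutes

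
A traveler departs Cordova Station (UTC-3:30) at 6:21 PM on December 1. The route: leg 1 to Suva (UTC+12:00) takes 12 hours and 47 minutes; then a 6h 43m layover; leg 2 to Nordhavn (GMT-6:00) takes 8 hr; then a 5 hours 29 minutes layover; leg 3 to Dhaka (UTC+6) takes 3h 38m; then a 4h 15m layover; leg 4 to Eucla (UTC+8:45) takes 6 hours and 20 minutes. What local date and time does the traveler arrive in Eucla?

5:48 AM on December 4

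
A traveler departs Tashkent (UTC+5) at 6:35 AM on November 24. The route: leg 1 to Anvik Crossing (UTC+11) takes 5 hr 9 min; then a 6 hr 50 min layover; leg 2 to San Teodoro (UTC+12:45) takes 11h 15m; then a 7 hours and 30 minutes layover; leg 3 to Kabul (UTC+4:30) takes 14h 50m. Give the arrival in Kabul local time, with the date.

Convert departure to UTC: 6:35 AM − 5:00 = 1:35 AM UTC on Nov 24.
Add 5 hours 9 minutes leg 1 → 6:44 AM UTC.
Add 6 hours and 50 minutes layover in Anvik Crossing → 1:34 PM UTC.
Add 11 hours and 15 minutes leg 2 → 12:49 AM UTC (Nov 25).
Add 7 hours and 30 minutes layover in San Teodoro → 8:19 AM UTC.
Add 14 hours 50 minutes leg 3 → 11:09 PM UTC.
Kabul is UTC+4:30, so local arrival = 11:09 PM + 4:30 = 3:39 AM on Nov 26.

3:39 AM on November 26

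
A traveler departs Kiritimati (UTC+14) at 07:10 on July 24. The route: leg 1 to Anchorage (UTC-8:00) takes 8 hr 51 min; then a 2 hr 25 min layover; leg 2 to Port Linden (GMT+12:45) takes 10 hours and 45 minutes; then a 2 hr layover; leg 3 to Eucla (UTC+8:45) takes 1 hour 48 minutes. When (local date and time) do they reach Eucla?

03:44 on July 25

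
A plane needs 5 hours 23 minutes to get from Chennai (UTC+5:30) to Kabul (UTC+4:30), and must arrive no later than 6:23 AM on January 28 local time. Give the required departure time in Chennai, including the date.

Target arrival in UTC: 6:23 AM − 4:30 = 1:53 AM on Jan 28.
Subtract 5 hours 23 minutes → departure 8:30 PM UTC on Jan 27.
Chennai is UTC+5:30: 8:30 PM + 5:30 = 2:00 AM on Jan 28.

2:00 AM on January 28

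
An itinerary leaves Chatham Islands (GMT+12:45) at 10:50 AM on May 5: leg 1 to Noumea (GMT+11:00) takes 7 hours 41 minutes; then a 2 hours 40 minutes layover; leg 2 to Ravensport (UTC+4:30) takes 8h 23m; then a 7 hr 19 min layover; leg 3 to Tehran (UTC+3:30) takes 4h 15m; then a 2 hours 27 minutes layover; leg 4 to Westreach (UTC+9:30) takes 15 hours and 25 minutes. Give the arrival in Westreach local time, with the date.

7:45 AM on May 7

Convert departure to UTC: 10:50 AM − 12:45 = 10:05 PM UTC on May 4.
Add 7 hours 41 minutes leg 1 → 5:46 AM UTC (May 5).
Add 2 hours and 40 minutes layover in Noumea → 8:26 AM UTC.
Add 8 hours 23 minutes leg 2 → 4:49 PM UTC.
Add 7 hours and 19 minutes layover in Ravensport → 12:08 AM UTC (May 6).
Add 4 hours and 15 minutes leg 3 → 4:23 AM UTC.
Add 2 hours 27 minutes layover in Tehran → 6:50 AM UTC.
Add 15 hours and 25 minutes leg 4 → 10:15 PM UTC.
Westreach is UTC+9:30, so local arrival = 10:15 PM + 9:30 = 7:45 AM on May 7.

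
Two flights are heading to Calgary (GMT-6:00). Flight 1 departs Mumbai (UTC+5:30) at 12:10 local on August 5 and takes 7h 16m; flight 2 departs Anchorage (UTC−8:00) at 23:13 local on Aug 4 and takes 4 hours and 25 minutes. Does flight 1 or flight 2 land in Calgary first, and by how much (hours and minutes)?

Flight 1 in UTC: 12:10 − 5:30 = 06:40 on Aug 5.
+7 hours 16 minutes → arrive 13:56 UTC on Aug 5.
Flight 2 in UTC: 23:13 + 8:00 = 07:13 on Aug 5.
+4 hours 25 minutes → arrive 11:38 UTC on Aug 5.
Flight 2 lands earlier by 2 hours 18 minutes.

the second, by 2 hours 18 minutes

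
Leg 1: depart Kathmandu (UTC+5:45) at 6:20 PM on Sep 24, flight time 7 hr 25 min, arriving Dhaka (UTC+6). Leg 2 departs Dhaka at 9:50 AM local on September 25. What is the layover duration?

7 hours 50 minutes

Convert departure to UTC: 6:20 PM − 5:45 = 12:35 PM UTC on Sep 24.
Add 7 hours 25 minutes flight time → 8:00 PM UTC.
Dhaka is UTC+6:00, so local arrival = 8:00 PM + 6:00 = 2:00 AM on Sep 25.
Layover = 9:50 AM − 2:00 AM = 7 hours 50 minutes.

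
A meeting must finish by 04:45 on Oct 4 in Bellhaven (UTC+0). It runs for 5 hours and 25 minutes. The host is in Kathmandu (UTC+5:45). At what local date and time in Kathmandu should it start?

Target end time is already UTC: 04:45 on Oct 4.
Subtract 5 hours and 25 minutes → start 23:20 UTC on Oct 3.
Kathmandu is UTC+5:45: 23:20 + 5:45 = 05:05 on Oct 4.

05:05 on October 4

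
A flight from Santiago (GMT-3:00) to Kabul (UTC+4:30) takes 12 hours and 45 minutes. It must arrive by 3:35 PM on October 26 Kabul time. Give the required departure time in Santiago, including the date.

7:20 PM on October 25

Target arrival in UTC: 3:35 PM − 4:30 = 11:05 AM on Oct 26.
Subtract 12 hours and 45 minutes → departure 10:20 PM UTC on Oct 25.
Santiago is UTC−3:00: 10:20 PM − 3:00 = 7:20 PM on Oct 25.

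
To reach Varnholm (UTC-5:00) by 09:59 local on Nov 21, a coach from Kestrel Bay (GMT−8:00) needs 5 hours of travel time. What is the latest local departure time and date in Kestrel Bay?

Target arrival in UTC: 09:59 + 5:00 = 14:59 on Nov 21.
Subtract 5 hours → departure 09:59 UTC on Nov 21.
Kestrel Bay is UTC−8:00: 09:59 − 8:00 = 01:59 on Nov 21.

01:59 on Nov 21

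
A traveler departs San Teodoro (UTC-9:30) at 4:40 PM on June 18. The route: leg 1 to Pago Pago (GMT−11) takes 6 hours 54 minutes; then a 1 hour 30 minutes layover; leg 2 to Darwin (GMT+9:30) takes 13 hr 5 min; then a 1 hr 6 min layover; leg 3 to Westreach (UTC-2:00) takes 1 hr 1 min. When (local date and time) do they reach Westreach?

Convert departure to UTC: 4:40 PM + 9:30 = 2:10 AM UTC on Jun 19.
Add 6 hours 54 minutes leg 1 → 9:04 AM UTC.
Add 1 hour 30 minutes layover in Pago Pago → 10:34 AM UTC.
Add 13 hours 5 minutes leg 2 → 11:39 PM UTC.
Add 1 hour and 6 minutes layover in Darwin → 12:45 AM UTC (Jun 20).
Add 1 hour 1 minute leg 3 → 1:46 AM UTC.
Westreach is UTC−2:00, so local arrival = 1:46 AM − 2:00 = 11:46 PM on Jun 19.

11:46 PM on June 19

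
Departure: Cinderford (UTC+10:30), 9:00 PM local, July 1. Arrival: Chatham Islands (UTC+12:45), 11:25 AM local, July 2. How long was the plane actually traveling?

12 hours 10 minutes

Chatham Islands is 2:15 ahead of Cinderford.
Clock-face elapsed time (ignoring zones) is 14 hours 25 minutes.
Actual elapsed = 14 hours 25 minutes − 2:15 = 12 hours 10 minutes.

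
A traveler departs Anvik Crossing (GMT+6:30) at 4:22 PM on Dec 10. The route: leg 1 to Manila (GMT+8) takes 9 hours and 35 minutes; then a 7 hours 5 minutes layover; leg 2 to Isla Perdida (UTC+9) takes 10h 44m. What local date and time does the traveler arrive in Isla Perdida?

10:16 PM on Dec 11

Convert departure to UTC: 4:22 PM − 6:30 = 9:52 AM UTC on Dec 10.
Add 9 hours 35 minutes leg 1 → 7:27 PM UTC.
Add 7 hours and 5 minutes layover in Manila → 2:32 AM UTC (Dec 11).
Add 10 hours and 44 minutes leg 2 → 1:16 PM UTC.
Isla Perdida is UTC+9:00, so local arrival = 1:16 PM + 9:00 = 10:16 PM on Dec 11.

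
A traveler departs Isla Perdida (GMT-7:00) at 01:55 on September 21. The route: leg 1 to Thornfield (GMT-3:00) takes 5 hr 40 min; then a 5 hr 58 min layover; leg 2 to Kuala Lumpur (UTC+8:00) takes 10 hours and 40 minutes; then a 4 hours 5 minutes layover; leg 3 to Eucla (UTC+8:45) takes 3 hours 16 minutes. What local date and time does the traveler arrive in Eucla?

23:19 on Sep 22

Convert departure to UTC: 01:55 + 7:00 = 08:55 UTC on Sep 21.
Add 5 hours and 40 minutes leg 1 → 14:35 UTC.
Add 5 hours and 58 minutes layover in Thornfield → 20:33 UTC.
Add 10 hours 40 minutes leg 2 → 07:13 UTC (Sep 22).
Add 4 hours 5 minutes layover in Kuala Lumpur → 11:18 UTC.
Add 3 hours and 16 minutes leg 3 → 14:34 UTC.
Eucla is UTC+8:45, so local arrival = 14:34 + 8:45 = 23:19 on Sep 22.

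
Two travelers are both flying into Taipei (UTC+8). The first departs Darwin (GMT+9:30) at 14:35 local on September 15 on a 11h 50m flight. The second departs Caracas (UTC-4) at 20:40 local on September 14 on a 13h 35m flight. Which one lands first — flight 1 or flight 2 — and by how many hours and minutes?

Flight 1 in UTC: 14:35 − 9:30 = 05:05 on Sep 15.
+11 hours and 50 minutes → arrive 16:55 UTC on Sep 15.
Flight 2 in UTC: 20:40 + 4:00 = 00:40 on Sep 15.
+13 hours 35 minutes → arrive 14:15 UTC on Sep 15.
Flight 2 lands earlier by 2 hours 40 minutes.

the second, by 2 hours 40 minutes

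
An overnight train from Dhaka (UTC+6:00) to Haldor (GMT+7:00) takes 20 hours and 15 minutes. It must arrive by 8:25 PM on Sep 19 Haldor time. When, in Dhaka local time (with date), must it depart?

Target arrival in UTC: 8:25 PM − 7:00 = 1:25 PM on Sep 19.
Subtract 20 hours and 15 minutes → departure 5:10 PM UTC on Sep 18.
Dhaka is UTC+6:00: 5:10 PM + 6:00 = 11:10 PM on Sep 18.

11:10 PM on September 18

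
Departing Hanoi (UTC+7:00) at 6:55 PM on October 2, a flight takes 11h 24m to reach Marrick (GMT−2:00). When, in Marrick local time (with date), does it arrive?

9:19 PM on October 2

Marrick is 9:00 behind Hanoi.
After 11 hours 24 minutes it is 6:19 AM (Oct 3) in Hanoi.
Shift by the zone difference: 6:19 AM − 9:00 = 9:19 PM on Oct 2 in Marrick.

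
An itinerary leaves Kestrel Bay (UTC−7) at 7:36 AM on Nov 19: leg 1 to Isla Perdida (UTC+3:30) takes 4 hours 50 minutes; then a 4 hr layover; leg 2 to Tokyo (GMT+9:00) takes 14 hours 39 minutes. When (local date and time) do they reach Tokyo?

Convert departure to UTC: 7:36 AM + 7:00 = 2:36 PM UTC on Nov 19.
Add 4 hours and 50 minutes leg 1 → 7:26 PM UTC.
Add 4 hours layover in Isla Perdida → 11:26 PM UTC.
Add 14 hours 39 minutes leg 2 → 2:05 PM UTC (Nov 20).
Tokyo is UTC+9:00, so local arrival = 2:05 PM + 9:00 = 11:05 PM on Nov 20.

11:05 PM on Nov 20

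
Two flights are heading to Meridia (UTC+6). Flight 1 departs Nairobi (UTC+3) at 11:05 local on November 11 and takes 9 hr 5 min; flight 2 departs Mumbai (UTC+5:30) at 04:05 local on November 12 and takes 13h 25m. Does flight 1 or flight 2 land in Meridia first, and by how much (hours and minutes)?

Flight 1 in UTC: 11:05 − 3:00 = 08:05 on Nov 11.
+9 hours and 5 minutes → arrive 17:10 UTC on Nov 11.
Flight 2 in UTC: 04:05 − 5:30 = 22:35 on Nov 11.
+13 hours 25 minutes → arrive 12:00 UTC on Nov 12.
Flight 1 lands earlier by 18 hours 50 minutes.

the first, by 18 hours 50 minutes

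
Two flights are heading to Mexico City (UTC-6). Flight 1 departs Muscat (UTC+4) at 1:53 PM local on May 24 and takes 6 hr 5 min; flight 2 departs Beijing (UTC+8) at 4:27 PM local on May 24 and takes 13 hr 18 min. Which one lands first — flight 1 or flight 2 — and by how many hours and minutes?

Flight 1 in UTC: 1:53 PM − 4:00 = 9:53 AM on May 24.
+6 hours and 5 minutes → arrive 3:58 PM UTC on May 24.
Flight 2 in UTC: 4:27 PM − 8:00 = 8:27 AM on May 24.
+13 hours and 18 minutes → arrive 9:45 PM UTC on May 24.
Flight 1 lands earlier by 5 hours 47 minutes.

the first, by 5 hours 47 minutes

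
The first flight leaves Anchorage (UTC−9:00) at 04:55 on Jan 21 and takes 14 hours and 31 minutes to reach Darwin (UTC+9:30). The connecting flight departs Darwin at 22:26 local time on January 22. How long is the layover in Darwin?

8 hours 30 minutes

Convert departure to UTC: 04:55 + 9:00 = 13:55 UTC on Jan 21.
Add 14 hours 31 minutes flight time → 04:26 UTC (Jan 22).
Darwin is UTC+9:30, so local arrival = 04:26 + 9:30 = 13:56 on Jan 22.
Layover = 22:26 − 13:56 = 8 hours 30 minutes.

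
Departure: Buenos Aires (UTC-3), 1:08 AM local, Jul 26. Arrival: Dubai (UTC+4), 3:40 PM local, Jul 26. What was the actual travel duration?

7 hours 32 minutes

Dubai is 7:00 ahead of Buenos Aires.
Clock-face elapsed time (ignoring zones) is 14 hours 32 minutes.
Actual elapsed = 14 hours 32 minutes − 7:00 = 7 hours 32 minutes.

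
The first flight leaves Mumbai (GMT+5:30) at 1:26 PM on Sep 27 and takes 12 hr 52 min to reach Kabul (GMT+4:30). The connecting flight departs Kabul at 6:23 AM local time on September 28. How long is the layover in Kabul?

5 hours 5 minutes

Convert departure to UTC: 1:26 PM − 5:30 = 7:56 AM UTC on Sep 27.
Add 12 hours 52 minutes flight time → 8:48 PM UTC.
Kabul is UTC+4:30, so local arrival = 8:48 PM + 4:30 = 1:18 AM on Sep 28.
Layover = 6:23 AM − 1:18 AM = 5 hours 5 minutes.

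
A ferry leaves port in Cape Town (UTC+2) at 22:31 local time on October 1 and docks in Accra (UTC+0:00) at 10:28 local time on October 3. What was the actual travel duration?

37 hours 57 minutes

Accra is 2:00 behind Cape Town.
Clock-face elapsed time (ignoring zones) is 35 hours 57 minutes.
Actual elapsed = 35 hours 57 minutes + 2:00 = 37 hours 57 minutes.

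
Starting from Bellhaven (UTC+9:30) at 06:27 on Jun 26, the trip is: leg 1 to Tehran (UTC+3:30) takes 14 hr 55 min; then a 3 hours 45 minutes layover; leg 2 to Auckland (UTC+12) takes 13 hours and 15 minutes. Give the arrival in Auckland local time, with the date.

16:52 on June 27

Convert departure to UTC: 06:27 − 9:30 = 20:57 UTC on Jun 25.
Add 14 hours 55 minutes leg 1 → 11:52 UTC (Jun 26).
Add 3 hours and 45 minutes layover in Tehran → 15:37 UTC.
Add 13 hours and 15 minutes leg 2 → 04:52 UTC (Jun 27).
Auckland is UTC+12:00, so local arrival = 04:52 + 12:00 = 16:52 on Jun 27.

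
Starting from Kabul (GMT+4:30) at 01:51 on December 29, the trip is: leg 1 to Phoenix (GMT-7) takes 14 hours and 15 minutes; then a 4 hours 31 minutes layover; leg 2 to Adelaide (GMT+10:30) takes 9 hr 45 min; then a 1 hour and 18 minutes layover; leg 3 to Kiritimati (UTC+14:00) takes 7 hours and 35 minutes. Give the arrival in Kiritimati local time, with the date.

00:45 on December 31

Convert departure to UTC: 01:51 − 4:30 = 21:21 UTC on Dec 28.
Add 14 hours and 15 minutes leg 1 → 11:36 UTC (Dec 29).
Add 4 hours 31 minutes layover in Phoenix → 16:07 UTC.
Add 9 hours and 45 minutes leg 2 → 01:52 UTC (Dec 30).
Add 1 hour 18 minutes layover in Adelaide → 03:10 UTC.
Add 7 hours and 35 minutes leg 3 → 10:45 UTC.
Kiritimati is UTC+14:00, so local arrival = 10:45 + 14:00 = 00:45 on Dec 31.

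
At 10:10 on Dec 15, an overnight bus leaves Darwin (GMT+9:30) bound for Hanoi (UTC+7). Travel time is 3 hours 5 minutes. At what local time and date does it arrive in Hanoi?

Convert departure to UTC: 10:10 − 9:30 = 00:40 UTC on Dec 15.
Add 3 hours and 5 minutes travel time → 03:45 UTC.
Hanoi is UTC+7:00, so local arrival = 03:45 + 7:00 = 10:45 on Dec 15.

10:45 on Dec 15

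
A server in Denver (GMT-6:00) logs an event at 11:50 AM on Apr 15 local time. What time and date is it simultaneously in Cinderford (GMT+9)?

Cinderford is 15:00 ahead of Denver.
Shift by the zone difference: 11:50 AM + 15:00 = 2:50 AM on Apr 16 in Cinderford.

2:50 AM on April 16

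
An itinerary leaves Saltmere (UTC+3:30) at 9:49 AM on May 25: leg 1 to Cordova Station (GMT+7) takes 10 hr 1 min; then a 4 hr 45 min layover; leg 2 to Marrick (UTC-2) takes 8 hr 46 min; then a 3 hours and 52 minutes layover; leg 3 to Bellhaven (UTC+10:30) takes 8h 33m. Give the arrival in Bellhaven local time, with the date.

Convert departure to UTC: 9:49 AM − 3:30 = 6:19 AM UTC on May 25.
Add 10 hours 1 minute leg 1 → 4:20 PM UTC.
Add 4 hours 45 minutes layover in Cordova Station → 9:05 PM UTC.
Add 8 hours 46 minutes leg 2 → 5:51 AM UTC (May 26).
Add 3 hours and 52 minutes layover in Marrick → 9:43 AM UTC.
Add 8 hours 33 minutes leg 3 → 6:16 PM UTC.
Bellhaven is UTC+10:30, so local arrival = 6:16 PM + 10:30 = 4:46 AM on May 27.

4:46 AM on May 27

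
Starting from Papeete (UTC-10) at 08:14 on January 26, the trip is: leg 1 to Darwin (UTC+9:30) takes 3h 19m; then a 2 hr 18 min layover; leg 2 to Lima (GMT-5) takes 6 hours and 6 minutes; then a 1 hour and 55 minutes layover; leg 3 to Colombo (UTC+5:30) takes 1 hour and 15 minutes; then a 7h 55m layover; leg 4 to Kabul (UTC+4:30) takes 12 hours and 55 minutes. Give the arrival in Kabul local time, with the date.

10:27 on January 28

Convert departure to UTC: 08:14 + 10:00 = 18:14 UTC on Jan 26.
Add 3 hours and 19 minutes leg 1 → 21:33 UTC.
Add 2 hours and 18 minutes layover in Darwin → 23:51 UTC.
Add 6 hours 6 minutes leg 2 → 05:57 UTC (Jan 27).
Add 1 hour 55 minutes layover in Lima → 07:52 UTC.
Add 1 hour and 15 minutes leg 3 → 09:07 UTC.
Add 7 hours and 55 minutes layover in Colombo → 17:02 UTC.
Add 12 hours 55 minutes leg 4 → 05:57 UTC (Jan 28).
Kabul is UTC+4:30, so local arrival = 05:57 + 4:30 = 10:27 on Jan 28.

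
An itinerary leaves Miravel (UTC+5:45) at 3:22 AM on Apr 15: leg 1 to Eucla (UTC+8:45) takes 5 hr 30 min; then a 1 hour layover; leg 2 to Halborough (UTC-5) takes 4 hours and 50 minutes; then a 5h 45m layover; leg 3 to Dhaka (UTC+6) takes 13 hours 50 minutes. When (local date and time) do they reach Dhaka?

Convert departure to UTC: 3:22 AM − 5:45 = 9:37 PM UTC on Apr 14.
Add 5 hours and 30 minutes leg 1 → 3:07 AM UTC (Apr 15).
Add 1 hour layover in Eucla → 4:07 AM UTC.
Add 4 hours and 50 minutes leg 2 → 8:57 AM UTC.
Add 5 hours and 45 minutes layover in Halborough → 2:42 PM UTC.
Add 13 hours and 50 minutes leg 3 → 4:32 AM UTC (Apr 16).
Dhaka is UTC+6:00, so local arrival = 4:32 AM + 6:00 = 10:32 AM on Apr 16.

10:32 AM on April 16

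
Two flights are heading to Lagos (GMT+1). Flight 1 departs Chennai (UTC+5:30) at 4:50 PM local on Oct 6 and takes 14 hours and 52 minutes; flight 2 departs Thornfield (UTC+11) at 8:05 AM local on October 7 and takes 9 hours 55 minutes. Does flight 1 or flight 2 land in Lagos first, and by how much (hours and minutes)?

the first, by 4 hours 48 minutes

Flight 1 in UTC: 4:50 PM − 5:30 = 11:20 AM on Oct 6.
+14 hours 52 minutes → arrive 2:12 AM UTC on Oct 7.
Flight 2 in UTC: 8:05 AM − 11:00 = 9:05 PM on Oct 6.
+9 hours and 55 minutes → arrive 7:00 AM UTC on Oct 7.
Flight 1 lands earlier by 4 hours 48 minutes.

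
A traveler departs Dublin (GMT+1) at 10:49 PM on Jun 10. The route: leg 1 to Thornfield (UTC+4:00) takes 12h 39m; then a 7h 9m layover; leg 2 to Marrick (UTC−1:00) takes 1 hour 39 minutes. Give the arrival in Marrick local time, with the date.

Convert departure to UTC: 10:49 PM − 1:00 = 9:49 PM UTC on Jun 10.
Add 12 hours and 39 minutes leg 1 → 10:28 AM UTC (Jun 11).
Add 7 hours and 9 minutes layover in Thornfield → 5:37 PM UTC.
Add 1 hour and 39 minutes leg 2 → 7:16 PM UTC.
Marrick is UTC−1:00, so local arrival = 7:16 PM − 1:00 = 6:16 PM on Jun 11.

6:16 PM on Jun 11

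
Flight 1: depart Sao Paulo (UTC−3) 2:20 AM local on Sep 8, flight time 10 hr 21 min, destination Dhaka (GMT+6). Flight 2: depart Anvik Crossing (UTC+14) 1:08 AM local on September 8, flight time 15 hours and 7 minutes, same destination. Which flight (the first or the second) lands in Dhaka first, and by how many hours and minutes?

the second, by 13 hours 26 minutes

Flight 1 in UTC: 2:20 AM + 3:00 = 5:20 AM on Sep 8.
+10 hours and 21 minutes → arrive 3:41 PM UTC on Sep 8.
Flight 2 in UTC: 1:08 AM − 14:00 = 11:08 AM on Sep 7.
+15 hours and 7 minutes → arrive 2:15 AM UTC on Sep 8.
Flight 2 lands earlier by 13 hours 26 minutes.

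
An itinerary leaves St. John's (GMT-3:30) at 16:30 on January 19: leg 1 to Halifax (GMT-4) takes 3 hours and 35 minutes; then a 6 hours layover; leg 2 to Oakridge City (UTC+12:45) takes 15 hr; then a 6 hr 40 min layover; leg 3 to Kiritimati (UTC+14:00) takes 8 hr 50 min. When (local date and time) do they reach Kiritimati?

Convert departure to UTC: 16:30 + 3:30 = 20:00 UTC on Jan 19.
Add 3 hours 35 minutes leg 1 → 23:35 UTC.
Add 6 hours layover in Halifax → 05:35 UTC (Jan 20).
Add 15 hours leg 2 → 20:35 UTC.
Add 6 hours and 40 minutes layover in Oakridge City → 03:15 UTC (Jan 21).
Add 8 hours and 50 minutes leg 3 → 12:05 UTC.
Kiritimati is UTC+14:00, so local arrival = 12:05 + 14:00 = 02:05 on Jan 22.

02:05 on January 22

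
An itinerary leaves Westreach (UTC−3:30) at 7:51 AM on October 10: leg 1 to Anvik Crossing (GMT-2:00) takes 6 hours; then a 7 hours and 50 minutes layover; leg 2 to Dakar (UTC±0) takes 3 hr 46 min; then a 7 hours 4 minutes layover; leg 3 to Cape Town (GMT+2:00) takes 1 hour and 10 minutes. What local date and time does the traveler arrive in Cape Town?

3:11 PM on October 11

Convert departure to UTC: 7:51 AM + 3:30 = 11:21 AM UTC on Oct 10.
Add 6 hours leg 1 → 5:21 PM UTC.
Add 7 hours 50 minutes layover in Anvik Crossing → 1:11 AM UTC (Oct 11).
Add 3 hours 46 minutes leg 2 → 4:57 AM UTC.
Add 7 hours and 4 minutes layover in Dakar → 12:01 PM UTC.
Add 1 hour and 10 minutes leg 3 → 1:11 PM UTC.
Cape Town is UTC+2:00, so local arrival = 1:11 PM + 2:00 = 3:11 PM on Oct 11.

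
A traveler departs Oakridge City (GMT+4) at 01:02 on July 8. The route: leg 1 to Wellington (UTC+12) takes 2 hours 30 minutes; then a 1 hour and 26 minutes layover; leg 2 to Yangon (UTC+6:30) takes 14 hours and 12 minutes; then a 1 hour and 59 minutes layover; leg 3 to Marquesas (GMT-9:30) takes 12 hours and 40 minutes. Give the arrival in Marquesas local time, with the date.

20:19 on July 8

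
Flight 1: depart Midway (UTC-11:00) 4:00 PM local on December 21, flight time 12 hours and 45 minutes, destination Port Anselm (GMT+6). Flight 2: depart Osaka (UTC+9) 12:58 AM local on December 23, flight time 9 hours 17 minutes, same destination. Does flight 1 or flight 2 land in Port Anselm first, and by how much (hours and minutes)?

the first, by 9 hours 30 minutes

Flight 1 in UTC: 4:00 PM + 11:00 = 3:00 AM on Dec 22.
+12 hours and 45 minutes → arrive 3:45 PM UTC on Dec 22.
Flight 2 in UTC: 12:58 AM − 9:00 = 3:58 PM on Dec 22.
+9 hours and 17 minutes → arrive 1:15 AM UTC on Dec 23.
Flight 1 lands earlier by 9 hours 30 minutes.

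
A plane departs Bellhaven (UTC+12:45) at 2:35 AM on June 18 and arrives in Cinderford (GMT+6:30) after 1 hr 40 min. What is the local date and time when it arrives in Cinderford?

10:00 PM on Jun 17

Convert departure to UTC: 2:35 AM − 12:45 = 1:50 PM UTC on Jun 17.
Add 1 hour 40 minutes travel time → 3:30 PM UTC.
Cinderford is UTC+6:30, so local arrival = 3:30 PM + 6:30 = 10:00 PM on Jun 17.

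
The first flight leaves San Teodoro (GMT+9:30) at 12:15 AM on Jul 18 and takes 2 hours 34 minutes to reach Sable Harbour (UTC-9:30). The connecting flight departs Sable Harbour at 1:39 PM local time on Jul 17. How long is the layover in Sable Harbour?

Convert departure to UTC: 12:15 AM − 9:30 = 2:45 PM UTC on Jul 17.
Add 2 hours 34 minutes flight time → 5:19 PM UTC.
Sable Harbour is UTC−9:30, so local arrival = 5:19 PM − 9:30 = 7:49 AM on Jul 17.
Layover = 1:39 PM − 7:49 AM = 5 hours 50 minutes.

5 hours 50 minutes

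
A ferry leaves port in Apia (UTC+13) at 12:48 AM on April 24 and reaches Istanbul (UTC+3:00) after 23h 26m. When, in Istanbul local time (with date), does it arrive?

Convert departure to UTC: 12:48 AM − 13:00 = 11:48 AM UTC on Apr 23.
Add 23 hours and 26 minutes travel time → 11:14 AM UTC (Apr 24).
Istanbul is UTC+3:00, so local arrival = 11:14 AM + 3:00 = 2:14 PM on Apr 24.

2:14 PM on April 24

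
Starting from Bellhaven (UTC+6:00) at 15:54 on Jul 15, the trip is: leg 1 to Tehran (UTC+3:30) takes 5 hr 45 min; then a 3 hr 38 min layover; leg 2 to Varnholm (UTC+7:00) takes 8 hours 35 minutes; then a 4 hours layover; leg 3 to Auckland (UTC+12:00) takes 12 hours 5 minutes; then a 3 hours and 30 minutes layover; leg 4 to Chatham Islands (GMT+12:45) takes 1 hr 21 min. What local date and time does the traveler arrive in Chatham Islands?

Convert departure to UTC: 15:54 − 6:00 = 09:54 UTC on Jul 15.
Add 5 hours 45 minutes leg 1 → 15:39 UTC.
Add 3 hours 38 minutes layover in Tehran → 19:17 UTC.
Add 8 hours and 35 minutes leg 2 → 03:52 UTC (Jul 16).
Add 4 hours layover in Varnholm → 07:52 UTC.
Add 12 hours and 5 minutes leg 3 → 19:57 UTC.
Add 3 hours 30 minutes layover in Auckland → 23:27 UTC.
Add 1 hour and 21 minutes leg 4 → 00:48 UTC (Jul 17).
Chatham Islands is UTC+12:45, so local arrival = 00:48 + 12:45 = 13:33 on Jul 17.

13:33 on July 17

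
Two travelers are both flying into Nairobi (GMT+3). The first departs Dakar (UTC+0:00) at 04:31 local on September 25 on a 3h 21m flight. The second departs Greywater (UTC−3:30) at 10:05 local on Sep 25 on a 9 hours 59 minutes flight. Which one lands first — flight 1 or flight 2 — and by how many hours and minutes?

Flight 1 departs at 04:31 UTC (Sep 25).
+3 hours and 21 minutes → arrive 07:52 UTC on Sep 25.
Flight 2 in UTC: 10:05 + 3:30 = 13:35 on Sep 25.
+9 hours 59 minutes → arrive 23:34 UTC on Sep 25.
Flight 1 lands earlier by 15 hours 42 minutes.

the first, by 15 hours 42 minutes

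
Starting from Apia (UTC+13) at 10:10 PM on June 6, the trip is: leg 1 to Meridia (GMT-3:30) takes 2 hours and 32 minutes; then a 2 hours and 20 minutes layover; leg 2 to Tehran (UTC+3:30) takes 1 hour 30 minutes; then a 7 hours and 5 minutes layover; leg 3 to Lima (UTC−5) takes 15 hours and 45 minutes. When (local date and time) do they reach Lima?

Convert departure to UTC: 10:10 PM − 13:00 = 9:10 AM UTC on Jun 6.
Add 2 hours 32 minutes leg 1 → 11:42 AM UTC.
Add 2 hours and 20 minutes layover in Meridia → 2:02 PM UTC.
Add 1 hour 30 minutes leg 2 → 3:32 PM UTC.
Add 7 hours 5 minutes layover in Tehran → 10:37 PM UTC.
Add 15 hours 45 minutes leg 3 → 2:22 PM UTC (Jun 7).
Lima is UTC−5:00, so local arrival = 2:22 PM − 5:00 = 9:22 AM on Jun 7.

9:22 AM on June 7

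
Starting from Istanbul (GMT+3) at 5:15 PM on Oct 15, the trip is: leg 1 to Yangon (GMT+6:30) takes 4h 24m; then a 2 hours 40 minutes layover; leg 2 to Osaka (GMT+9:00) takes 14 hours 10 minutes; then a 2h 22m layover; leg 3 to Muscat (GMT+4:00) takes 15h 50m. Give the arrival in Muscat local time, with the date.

9:41 AM on October 17

Convert departure to UTC: 5:15 PM − 3:00 = 2:15 PM UTC on Oct 15.
Add 4 hours and 24 minutes leg 1 → 6:39 PM UTC.
Add 2 hours and 40 minutes layover in Yangon → 9:19 PM UTC.
Add 14 hours and 10 minutes leg 2 → 11:29 AM UTC (Oct 16).
Add 2 hours and 22 minutes layover in Osaka → 1:51 PM UTC.
Add 15 hours and 50 minutes leg 3 → 5:41 AM UTC (Oct 17).
Muscat is UTC+4:00, so local arrival = 5:41 AM + 4:00 = 9:41 AM on Oct 17.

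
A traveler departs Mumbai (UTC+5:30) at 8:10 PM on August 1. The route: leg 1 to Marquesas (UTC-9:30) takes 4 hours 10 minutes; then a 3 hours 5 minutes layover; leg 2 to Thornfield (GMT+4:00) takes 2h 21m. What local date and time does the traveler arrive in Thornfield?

Convert departure to UTC: 8:10 PM − 5:30 = 2:40 PM UTC on Aug 1.
Add 4 hours and 10 minutes leg 1 → 6:50 PM UTC.
Add 3 hours 5 minutes layover in Marquesas → 9:55 PM UTC.
Add 2 hours and 21 minutes leg 2 → 12:16 AM UTC (Aug 2).
Thornfield is UTC+4:00, so local arrival = 12:16 AM + 4:00 = 4:16 AM on Aug 2.

4:16 AM on August 2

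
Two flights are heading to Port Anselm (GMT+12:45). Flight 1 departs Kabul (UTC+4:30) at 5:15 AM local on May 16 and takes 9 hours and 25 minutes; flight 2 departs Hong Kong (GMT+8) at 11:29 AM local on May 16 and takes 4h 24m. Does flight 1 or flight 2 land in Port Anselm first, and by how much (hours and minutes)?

Flight 1 in UTC: 5:15 AM − 4:30 = 12:45 AM on May 16.
+9 hours 25 minutes → arrive 10:10 AM UTC on May 16.
Flight 2 in UTC: 11:29 AM − 8:00 = 3:29 AM on May 16.
+4 hours and 24 minutes → arrive 7:53 AM UTC on May 16.
Flight 2 lands earlier by 2 hours 17 minutes.

the second, by 2 hours 17 minutes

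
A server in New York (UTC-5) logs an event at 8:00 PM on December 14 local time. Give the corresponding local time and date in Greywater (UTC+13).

2:00 PM on December 15

In UTC: 8:00 PM + 5:00 = 1:00 AM on Dec 15.
Greywater is UTC+13:00: 1:00 AM + 13:00 = 2:00 PM on Dec 15.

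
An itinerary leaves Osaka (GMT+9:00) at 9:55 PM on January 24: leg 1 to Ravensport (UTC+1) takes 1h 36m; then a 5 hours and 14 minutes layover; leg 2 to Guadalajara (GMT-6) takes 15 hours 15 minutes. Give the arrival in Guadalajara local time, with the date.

5:00 AM on January 25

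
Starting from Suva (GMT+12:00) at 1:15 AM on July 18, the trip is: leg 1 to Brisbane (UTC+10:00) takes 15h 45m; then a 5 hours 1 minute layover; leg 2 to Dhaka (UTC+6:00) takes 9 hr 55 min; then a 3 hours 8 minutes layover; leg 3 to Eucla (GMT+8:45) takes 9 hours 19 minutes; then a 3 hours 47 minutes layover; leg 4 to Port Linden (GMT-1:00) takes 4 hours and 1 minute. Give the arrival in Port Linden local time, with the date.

3:11 PM on July 19

Convert departure to UTC: 1:15 AM − 12:00 = 1:15 PM UTC on Jul 17.
Add 15 hours and 45 minutes leg 1 → 5:00 AM UTC (Jul 18).
Add 5 hours and 1 minute layover in Brisbane → 10:01 AM UTC.
Add 9 hours and 55 minutes leg 2 → 7:56 PM UTC.
Add 3 hours 8 minutes layover in Dhaka → 11:04 PM UTC.
Add 9 hours 19 minutes leg 3 → 8:23 AM UTC (Jul 19).
Add 3 hours 47 minutes layover in Eucla → 12:10 PM UTC.
Add 4 hours and 1 minute leg 4 → 4:11 PM UTC.
Port Linden is UTC−1:00, so local arrival = 4:11 PM − 1:00 = 3:11 PM on Jul 19.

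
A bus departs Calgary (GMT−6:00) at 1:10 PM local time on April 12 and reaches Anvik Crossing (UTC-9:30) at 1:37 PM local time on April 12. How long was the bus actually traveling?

Departure in UTC: 1:10 PM + 6:00 = 7:10 PM on Apr 12.
Arrival in UTC: 1:37 PM + 9:30 = 11:07 PM on Apr 12.
Elapsed = 11:07 PM − 7:10 PM = 3 hours 57 minutes.

3 hours 57 minutes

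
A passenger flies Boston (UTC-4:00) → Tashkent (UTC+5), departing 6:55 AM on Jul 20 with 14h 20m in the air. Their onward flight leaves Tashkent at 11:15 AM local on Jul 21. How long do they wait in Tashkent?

Convert departure to UTC: 6:55 AM + 4:00 = 10:55 AM UTC on Jul 20.
Add 14 hours and 20 minutes flight time → 1:15 AM UTC (Jul 21).
Tashkent is UTC+5:00, so local arrival = 1:15 AM + 5:00 = 6:15 AM on Jul 21.
Layover = 11:15 AM − 6:15 AM = 5 hours.

5 hours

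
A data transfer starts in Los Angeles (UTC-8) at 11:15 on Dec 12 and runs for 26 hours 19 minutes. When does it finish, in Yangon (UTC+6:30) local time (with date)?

Yangon is 14:30 ahead of Los Angeles.
After 26 hours and 19 minutes it is 13:34 (Dec 13) in Los Angeles.
Shift by the zone difference: 13:34 + 14:30 = 04:04 on Dec 14 in Yangon.

04:04 on Dec 14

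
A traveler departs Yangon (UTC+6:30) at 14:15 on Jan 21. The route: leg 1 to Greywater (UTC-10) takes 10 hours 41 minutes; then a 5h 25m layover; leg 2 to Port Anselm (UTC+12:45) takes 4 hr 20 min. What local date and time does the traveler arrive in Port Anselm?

Convert departure to UTC: 14:15 − 6:30 = 07:45 UTC on Jan 21.
Add 10 hours and 41 minutes leg 1 → 18:26 UTC.
Add 5 hours 25 minutes layover in Greywater → 23:51 UTC.
Add 4 hours and 20 minutes leg 2 → 04:11 UTC (Jan 22).
Port Anselm is UTC+12:45, so local arrival = 04:11 + 12:45 = 16:56 on Jan 22.

16:56 on January 22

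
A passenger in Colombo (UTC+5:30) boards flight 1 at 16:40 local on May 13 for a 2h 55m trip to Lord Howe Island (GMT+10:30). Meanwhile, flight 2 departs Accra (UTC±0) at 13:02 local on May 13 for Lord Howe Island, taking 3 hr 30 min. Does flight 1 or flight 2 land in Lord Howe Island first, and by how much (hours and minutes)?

Flight 1 in UTC: 16:40 − 5:30 = 11:10 on May 13.
+2 hours and 55 minutes → arrive 14:05 UTC on May 13.
Flight 2 departs at 13:02 UTC (May 13).
+3 hours and 30 minutes → arrive 16:32 UTC on May 13.
Flight 1 lands earlier by 2 hours 27 minutes.

the first, by 2 hours 27 minutes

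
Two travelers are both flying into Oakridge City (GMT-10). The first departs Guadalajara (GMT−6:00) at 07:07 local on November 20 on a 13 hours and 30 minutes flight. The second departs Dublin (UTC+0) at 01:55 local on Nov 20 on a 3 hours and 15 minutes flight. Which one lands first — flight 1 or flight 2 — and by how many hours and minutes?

the second, by 21 hours 27 minutes

Flight 1 in UTC: 07:07 + 6:00 = 13:07 on Nov 20.
+13 hours and 30 minutes → arrive 02:37 UTC on Nov 21.
Flight 2 departs at 01:55 UTC (Nov 20).
+3 hours 15 minutes → arrive 05:10 UTC on Nov 20.
Flight 2 lands earlier by 21 hours 27 minutes.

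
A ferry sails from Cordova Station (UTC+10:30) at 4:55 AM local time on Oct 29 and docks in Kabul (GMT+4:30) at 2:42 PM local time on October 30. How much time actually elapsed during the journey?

39 hours 47 minutes

Departure in UTC: 4:55 AM − 10:30 = 6:25 PM on Oct 28.
Arrival in UTC: 2:42 PM − 4:30 = 10:12 AM on Oct 30.
Elapsed = 10:12 AM − 6:25 PM (+2 days) = 39 hours 47 minutes.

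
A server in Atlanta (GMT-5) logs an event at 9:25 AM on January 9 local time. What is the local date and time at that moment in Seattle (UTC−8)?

Seattle is 3:00 behind Atlanta.
Shift by the zone difference: 9:25 AM − 3:00 = 6:25 AM on Jan 9 in Seattle.

6:25 AM on January 9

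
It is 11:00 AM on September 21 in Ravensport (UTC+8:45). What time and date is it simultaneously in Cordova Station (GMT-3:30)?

Cordova Station is 12:15 behind Ravensport.
Shift by the zone difference: 11:00 AM − 12:15 = 10:45 PM on Sep 20 in Cordova Station.

10:45 PM on Sep 20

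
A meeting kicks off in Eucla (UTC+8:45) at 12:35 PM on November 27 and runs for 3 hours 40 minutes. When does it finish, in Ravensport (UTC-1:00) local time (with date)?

Convert start to UTC: 12:35 PM − 8:45 = 3:50 AM UTC on Nov 27.
Add 3 hours 40 minutes duration → 7:30 AM UTC.
Ravensport is UTC−1:00, so local end time = 7:30 AM − 1:00 = 6:30 AM on Nov 27.

6:30 AM on Nov 27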